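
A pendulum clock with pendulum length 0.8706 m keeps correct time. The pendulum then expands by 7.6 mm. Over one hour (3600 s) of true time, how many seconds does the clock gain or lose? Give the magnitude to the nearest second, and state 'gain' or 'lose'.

T ∝ √L, so T'/T = √(0.87820/0.8706) = 1.00436.
In 3600 s of true time the clock registers 3600/1.00436 = 3584.4 s, so it loses 16 s.

lose 16 s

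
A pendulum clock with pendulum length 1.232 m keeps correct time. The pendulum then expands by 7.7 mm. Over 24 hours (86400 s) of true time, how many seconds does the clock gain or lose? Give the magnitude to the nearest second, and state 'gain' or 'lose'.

lose 269 s

T ∝ √L, so T'/T = √(1.23970/1.232) = 1.00312.
In 86400 s of true time the clock registers 86400/1.00312 = 86131.3 s, so it loses 269 s.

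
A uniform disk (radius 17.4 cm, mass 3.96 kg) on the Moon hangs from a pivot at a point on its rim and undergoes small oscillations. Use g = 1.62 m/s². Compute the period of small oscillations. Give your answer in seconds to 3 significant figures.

I_cm = ½mr² = 0.05995 kg·m². The pivot is at distance d = 0.174 m from the centre of mass.
By the parallel-axis theorem, I = I_cm + md² = 0.05995 + 0.1199 = 0.1798 kg·m².
T = 2π√(I/(mgd)) = 2π√(0.1798/(3.96 × 1.62 × 0.174)) = 2.52 s.

2.52 s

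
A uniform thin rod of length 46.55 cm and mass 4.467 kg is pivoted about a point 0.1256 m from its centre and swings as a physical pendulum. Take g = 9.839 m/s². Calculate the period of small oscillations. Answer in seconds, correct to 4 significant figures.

1.040 s

For a physical pendulum T = 2π√(I/(mgd)), with d = 0.12560 m from pivot to centre of mass.
I_cm = mL²/12 = 4.467 × 0.4655²/12 = 0.080663 kg·m²; I = I_cm + md² = 0.080663 + 4.467 × 0.12560² = 0.15113 kg·m².
T = 2π√(0.15113/(4.467 × 9.839 × 0.12560)) = 1.040 s.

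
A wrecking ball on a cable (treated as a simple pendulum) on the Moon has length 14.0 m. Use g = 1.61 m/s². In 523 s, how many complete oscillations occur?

28

T = 2π√(L/g) = 2π√(14.0/1.61) = 18.53 s.
Number of complete oscillations = ⌊523/18.53⌋ = ⌊28.23⌋ = 28.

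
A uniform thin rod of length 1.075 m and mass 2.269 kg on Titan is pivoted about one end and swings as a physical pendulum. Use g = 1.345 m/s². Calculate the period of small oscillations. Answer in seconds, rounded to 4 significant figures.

4.586 s

For a physical pendulum T = 2π√(I/(mgd)), with d = 0.53750 m from pivot to centre of mass.
I_cm = mL²/12 = 2.269 × 1.075²/12 = 0.21851 kg·m²; I = I_cm + md² = 0.21851 + 2.269 × 0.53750² = 0.87404 kg·m².
T = 2π√(0.87404/(2.269 × 1.345 × 0.53750)) = 4.586 s.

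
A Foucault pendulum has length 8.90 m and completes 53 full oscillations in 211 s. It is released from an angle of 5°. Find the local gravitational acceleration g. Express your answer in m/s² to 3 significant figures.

T = 211/53 = 3.981 s.
From T = 2π√(L/g), g = 4π²L/T² = 4π² × 8.90/3.981² = 22.2 m/s².

22.2 m/s²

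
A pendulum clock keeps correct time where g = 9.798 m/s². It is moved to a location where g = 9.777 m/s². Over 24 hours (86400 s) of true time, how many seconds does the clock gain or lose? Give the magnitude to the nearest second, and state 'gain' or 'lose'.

The clock's period scales as T ∝ 1/√g, so T'/T = √(9.798/9.777) = 1.00107.
In 86400 s of true time the clock registers 86400/1.00107 = 86307.4 s, so it loses 93 s.

lose 93 s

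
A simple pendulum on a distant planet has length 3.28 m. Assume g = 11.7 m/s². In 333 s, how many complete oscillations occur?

100

T = 2π√(L/g) = 2π√(3.28/11.7) = 3.327 s.
Number of complete oscillations = ⌊333/3.327⌋ = ⌊100.1⌋ = 100.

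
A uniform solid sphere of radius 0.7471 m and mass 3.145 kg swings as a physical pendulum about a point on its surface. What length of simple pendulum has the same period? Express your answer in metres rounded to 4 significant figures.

The equivalent simple-pendulum length is L_eq = I/(md), where I is about the pivot and d = 0.74710 m.
I_cm = (2/5)mR² = 0.70216 kg·m², so I = I_cm + md² = 0.70216 + 1.7554 = 2.4576 kg·m².
L_eq = 2.4576/(3.145 × 0.74710) = 1.046 m.

1.046 m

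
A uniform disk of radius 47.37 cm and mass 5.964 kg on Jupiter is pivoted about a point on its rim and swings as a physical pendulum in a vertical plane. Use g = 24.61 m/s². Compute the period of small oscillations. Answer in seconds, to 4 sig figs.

1.068 s

I_cm = ½mr² = 0.66914 kg·m². The pivot is at distance d = 0.4737 m from the centre of mass.
By the parallel-axis theorem, I = I_cm + md² = 0.66914 + 1.3383 = 2.0074 kg·m².
T = 2π√(I/(mgd)) = 2π√(2.0074/(5.964 × 24.61 × 0.4737)) = 1.068 s.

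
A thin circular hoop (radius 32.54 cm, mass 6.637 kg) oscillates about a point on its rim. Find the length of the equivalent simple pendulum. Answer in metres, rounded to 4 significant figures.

0.6508 m

The equivalent simple-pendulum length is L_eq = I/(md), where I is about the pivot and d = 0.32540 m.
I_cm = mR² = 0.70276 kg·m², so I = I_cm + md² = 0.70276 + 0.70276 = 1.4055 kg·m².
L_eq = 1.4055/(6.637 × 0.32540) = 0.6508 m.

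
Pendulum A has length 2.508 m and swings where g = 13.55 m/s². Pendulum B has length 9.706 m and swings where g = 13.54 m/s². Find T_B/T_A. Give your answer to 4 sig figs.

T = 2π√(L/g), so T_B/T_A = √((L_B/g_B)/(L_A/g_A)) = √((9.706/13.54)/(2.508/13.55)) = 1.968.

1.968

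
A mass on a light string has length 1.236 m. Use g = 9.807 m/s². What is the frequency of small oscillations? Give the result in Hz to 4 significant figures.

0.4483 Hz

T = 2π√(L/g) = 2π√(1.236/9.807) = 2.2306 s, so f = 1/T = 0.4483 Hz.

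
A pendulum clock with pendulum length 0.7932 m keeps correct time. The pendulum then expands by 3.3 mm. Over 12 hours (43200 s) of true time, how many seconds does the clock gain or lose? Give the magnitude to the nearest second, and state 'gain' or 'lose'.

T ∝ √L, so T'/T = √(0.79650/0.7932) = 1.00208.
In 43200 s of true time the clock registers 43200/1.00208 = 43110.4 s, so it loses 90 s.

lose 90 s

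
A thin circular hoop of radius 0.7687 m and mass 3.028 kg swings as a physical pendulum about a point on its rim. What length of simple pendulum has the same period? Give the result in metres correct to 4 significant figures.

1.537 m

The equivalent simple-pendulum length is L_eq = I/(md), where I is about the pivot and d = 0.76870 m.
I_cm = mR² = 1.7892 kg·m², so I = I_cm + md² = 1.7892 + 1.7892 = 3.5785 kg·m².
L_eq = 3.5785/(3.028 × 0.76870) = 1.537 m.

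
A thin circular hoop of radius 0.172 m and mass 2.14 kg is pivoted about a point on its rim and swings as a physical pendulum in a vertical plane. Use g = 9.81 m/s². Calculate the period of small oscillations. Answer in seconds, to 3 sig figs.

1.18 s

I_cm = mr² = 0.06331 kg·m². The pivot is at distance d = 0.172 m from the centre of mass.
By the parallel-axis theorem, I = I_cm + md² = 0.06331 + 0.06331 = 0.1266 kg·m².
T = 2π√(I/(mgd)) = 2π√(0.1266/(2.14 × 9.81 × 0.172)) = 1.18 s.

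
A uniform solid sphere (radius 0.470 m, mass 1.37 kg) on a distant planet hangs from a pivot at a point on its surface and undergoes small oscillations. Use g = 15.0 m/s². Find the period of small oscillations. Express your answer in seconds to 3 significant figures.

1.32 s

I_cm = (2/5)mr² = 0.1211 kg·m². The pivot is at distance d = 0.470 m from the centre of mass.
By the parallel-axis theorem, I = I_cm + md² = 0.1211 + 0.3026 = 0.4237 kg·m².
T = 2π√(I/(mgd)) = 2π√(0.4237/(1.37 × 15.0 × 0.470)) = 1.32 s.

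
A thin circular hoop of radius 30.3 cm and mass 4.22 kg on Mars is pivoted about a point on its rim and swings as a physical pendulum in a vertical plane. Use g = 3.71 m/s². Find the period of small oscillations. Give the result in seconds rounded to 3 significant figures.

I_cm = mr² = 0.3874 kg·m². The pivot is at distance d = 0.303 m from the centre of mass.
By the parallel-axis theorem, I = I_cm + md² = 0.3874 + 0.3874 = 0.7749 kg·m².
T = 2π√(I/(mgd)) = 2π√(0.7749/(4.22 × 3.71 × 0.303)) = 2.54 s.

2.54 s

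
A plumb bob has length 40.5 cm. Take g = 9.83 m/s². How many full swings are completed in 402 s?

315

T = 2π√(L/g) = 2π√(0.405/9.83) = 1.275 s.
Number of complete oscillations = ⌊402/1.275⌋ = ⌊315.2⌋ = 315.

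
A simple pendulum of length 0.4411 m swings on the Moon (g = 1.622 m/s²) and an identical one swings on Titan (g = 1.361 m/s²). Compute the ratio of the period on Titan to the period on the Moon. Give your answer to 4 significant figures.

T ∝ 1/√g, so T₂/T₁ = √(g₁/g₂) = √(1.622/1.361) = 1.092.

1.092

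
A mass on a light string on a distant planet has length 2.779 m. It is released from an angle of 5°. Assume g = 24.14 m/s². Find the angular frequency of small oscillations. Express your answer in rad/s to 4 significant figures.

ω = √(g/L) = √(24.14/2.779) = 2.947 rad/s.

2.947 rad/s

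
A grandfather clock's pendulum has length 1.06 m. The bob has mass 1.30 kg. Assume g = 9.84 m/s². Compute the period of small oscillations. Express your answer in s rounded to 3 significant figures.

T = 2π√(L/g) = 2π√(1.06/9.84) = 2π × 0.3282 = 2.06 s.

2.06 s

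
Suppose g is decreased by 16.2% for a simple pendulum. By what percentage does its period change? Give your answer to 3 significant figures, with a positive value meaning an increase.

9.24%

T ∝ 1/√g, so T'/T = 1/√(0.8380) = 1.092.
Percentage change in T = (1.092 − 1) × 100% = 9.24%.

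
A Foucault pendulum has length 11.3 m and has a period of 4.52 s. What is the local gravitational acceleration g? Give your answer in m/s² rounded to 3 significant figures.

21.8 m/s²

From T = 2π√(L/g), g = 4π²L/T² = 4π² × 11.3/4.520² = 21.8 m/s².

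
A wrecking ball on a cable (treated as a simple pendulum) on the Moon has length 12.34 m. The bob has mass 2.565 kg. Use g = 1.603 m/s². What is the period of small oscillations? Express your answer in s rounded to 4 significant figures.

T = 2π√(L/g) = 2π√(12.34/1.603) = 2π × 2.7745 = 17.43 s.

17.43 s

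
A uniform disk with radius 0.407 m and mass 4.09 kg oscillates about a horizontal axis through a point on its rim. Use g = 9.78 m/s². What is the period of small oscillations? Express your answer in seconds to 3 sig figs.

I_cm = ½mr² = 0.3388 kg·m². The pivot is at distance d = 0.407 m from the centre of mass.
By the parallel-axis theorem, I = I_cm + md² = 0.3388 + 0.6775 = 1.016 kg·m².
T = 2π√(I/(mgd)) = 2π√(1.016/(4.09 × 9.78 × 0.407)) = 1.57 s.

1.57 s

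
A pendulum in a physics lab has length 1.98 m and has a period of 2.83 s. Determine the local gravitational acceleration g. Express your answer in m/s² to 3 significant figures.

9.76 m/s²

From T = 2π√(L/g), g = 4π²L/T² = 4π² × 1.98/2.830² = 9.76 m/s².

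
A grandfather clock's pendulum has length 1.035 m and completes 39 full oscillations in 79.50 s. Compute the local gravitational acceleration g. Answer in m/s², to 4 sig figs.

9.833 m/s²

T = 79.50/39 = 2.0385 s.
From T = 2π√(L/g), g = 4π²L/T² = 4π² × 1.035/2.0385² = 9.833 m/s².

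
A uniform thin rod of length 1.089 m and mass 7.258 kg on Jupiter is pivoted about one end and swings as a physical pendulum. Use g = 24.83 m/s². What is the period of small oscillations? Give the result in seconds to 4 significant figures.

For a physical pendulum T = 2π√(I/(mgd)), with d = 0.54450 m from pivot to centre of mass.
I_cm = mL²/12 = 7.258 × 1.089²/12 = 0.71728 kg·m²; I = I_cm + md² = 0.71728 + 7.258 × 0.54450² = 2.8691 kg·m².
T = 2π√(2.8691/(7.258 × 24.83 × 0.54450)) = 1.074 s.

1.074 s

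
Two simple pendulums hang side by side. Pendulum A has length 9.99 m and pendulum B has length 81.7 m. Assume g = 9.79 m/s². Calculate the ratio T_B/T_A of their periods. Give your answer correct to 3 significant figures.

T ∝ √L, so T_B/T_A = √(L_B/L_A) = √(81.7/9.99) = 2.86.

2.86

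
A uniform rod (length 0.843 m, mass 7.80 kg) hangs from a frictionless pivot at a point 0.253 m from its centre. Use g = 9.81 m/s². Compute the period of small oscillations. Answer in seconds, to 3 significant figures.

1.40 s

For a physical pendulum T = 2π√(I/(mgd)), with d = 0.2530 m from pivot to centre of mass.
I_cm = mL²/12 = 7.80 × 0.843²/12 = 0.4619 kg·m²; I = I_cm + md² = 0.4619 + 7.80 × 0.2530² = 0.9612 kg·m².
T = 2π√(0.9612/(7.80 × 9.81 × 0.2530)) = 1.40 s.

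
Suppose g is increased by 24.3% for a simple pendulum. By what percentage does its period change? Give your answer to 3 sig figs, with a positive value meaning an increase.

-10.3%

T ∝ 1/√g, so T'/T = 1/√(1.243) = 0.8969.
Percentage change in T = (0.8969 − 1) × 100% = -10.3%.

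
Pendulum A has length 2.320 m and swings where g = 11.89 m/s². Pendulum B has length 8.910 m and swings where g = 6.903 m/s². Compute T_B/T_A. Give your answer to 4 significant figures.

2.572

T = 2π√(L/g), so T_B/T_A = √((L_B/g_B)/(L_A/g_A)) = √((8.910/6.903)/(2.320/11.89)) = 2.572.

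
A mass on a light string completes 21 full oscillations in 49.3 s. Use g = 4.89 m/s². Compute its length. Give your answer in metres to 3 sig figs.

T = 49.3/21 = 2.348 s.
From T = 2π√(L/g), L = gT²/(4π²) = 4.89 × 2.348²/(4π²) = 0.683 m.

0.683 m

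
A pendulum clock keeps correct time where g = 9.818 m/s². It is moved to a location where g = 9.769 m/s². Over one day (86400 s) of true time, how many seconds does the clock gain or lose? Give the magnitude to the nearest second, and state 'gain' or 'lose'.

The clock's period scales as T ∝ 1/√g, so T'/T = √(9.818/9.769) = 1.00250.
In 86400 s of true time the clock registers 86400/1.00250 = 86184.1 s, so it loses 216 s.

lose 216 s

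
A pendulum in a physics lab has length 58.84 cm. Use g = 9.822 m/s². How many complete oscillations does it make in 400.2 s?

260

T = 2π√(L/g) = 2π√(0.5884/9.822) = 1.5379 s.
Number of complete oscillations = ⌊400.2/1.5379⌋ = ⌊260.23⌋ = 260.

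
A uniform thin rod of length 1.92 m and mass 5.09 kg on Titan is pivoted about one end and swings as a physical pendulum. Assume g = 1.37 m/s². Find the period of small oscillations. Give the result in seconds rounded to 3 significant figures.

6.07 s

For a physical pendulum T = 2π√(I/(mgd)), with d = 0.9600 m from pivot to centre of mass.
I_cm = mL²/12 = 5.09 × 1.92²/12 = 1.564 kg·m²; I = I_cm + md² = 1.564 + 5.09 × 0.9600² = 6.255 kg·m².
T = 2π√(6.255/(5.09 × 1.37 × 0.9600)) = 6.07 s.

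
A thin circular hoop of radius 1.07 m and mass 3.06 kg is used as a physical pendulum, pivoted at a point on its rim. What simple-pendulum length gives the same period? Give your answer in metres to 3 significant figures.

The equivalent simple-pendulum length is L_eq = I/(md), where I is about the pivot and d = 1.070 m.
I_cm = mR² = 3.503 kg·m², so I = I_cm + md² = 3.503 + 3.503 = 7.007 kg·m².
L_eq = 7.007/(3.06 × 1.070) = 2.14 m.

2.14 m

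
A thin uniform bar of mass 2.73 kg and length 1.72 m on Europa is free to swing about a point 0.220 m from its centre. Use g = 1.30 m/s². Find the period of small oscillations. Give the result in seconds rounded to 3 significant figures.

6.38 s

For a physical pendulum T = 2π√(I/(mgd)), with d = 0.2200 m from pivot to centre of mass.
I_cm = mL²/12 = 2.73 × 1.72²/12 = 0.6730 kg·m²; I = I_cm + md² = 0.6730 + 2.73 × 0.2200² = 0.8052 kg·m².
T = 2π√(0.8052/(2.73 × 1.30 × 0.2200)) = 6.38 s.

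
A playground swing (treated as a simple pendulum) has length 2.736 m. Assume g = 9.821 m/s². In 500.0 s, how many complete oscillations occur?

T = 2π√(L/g) = 2π√(2.736/9.821) = 3.3163 s.
Number of complete oscillations = ⌊500.0/3.3163⌋ = ⌊150.77⌋ = 150.

150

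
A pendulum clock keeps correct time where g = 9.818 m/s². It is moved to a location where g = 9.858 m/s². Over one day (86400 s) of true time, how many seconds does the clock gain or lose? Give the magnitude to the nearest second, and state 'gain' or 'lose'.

gain 176 s

The clock's period scales as T ∝ 1/√g, so T'/T = √(9.818/9.858) = 0.997969.
In 86400 s of true time the clock registers 86400/0.997969 = 86575.8 s, so it gains 176 s.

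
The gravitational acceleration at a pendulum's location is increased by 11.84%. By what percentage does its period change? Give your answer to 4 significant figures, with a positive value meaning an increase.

T ∝ 1/√g, so T'/T = 1/√(1.1184) = 0.94559.
Percentage change in T = (0.94559 − 1) × 100% = -5.441%.

-5.441%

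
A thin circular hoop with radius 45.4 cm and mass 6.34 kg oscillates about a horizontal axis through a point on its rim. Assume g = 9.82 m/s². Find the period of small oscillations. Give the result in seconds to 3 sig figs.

I_cm = mr² = 1.307 kg·m². The pivot is at distance d = 0.454 m from the centre of mass.
By the parallel-axis theorem, I = I_cm + md² = 1.307 + 1.307 = 2.614 kg·m².
T = 2π√(I/(mgd)) = 2π√(2.614/(6.34 × 9.82 × 0.454)) = 1.91 s.

1.91 s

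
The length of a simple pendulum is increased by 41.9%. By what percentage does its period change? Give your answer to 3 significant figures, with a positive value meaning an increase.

T ∝ √L, so T'/T = √(1.419) = 1.191.
Percentage change in T = (1.191 − 1) × 100% = 19.1%.

19.1%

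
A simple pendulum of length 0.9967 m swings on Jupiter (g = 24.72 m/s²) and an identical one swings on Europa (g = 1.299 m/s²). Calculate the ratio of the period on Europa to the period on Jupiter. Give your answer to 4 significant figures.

T ∝ 1/√g, so T₂/T₁ = √(g₁/g₂) = √(24.72/1.299) = 4.362.

4.362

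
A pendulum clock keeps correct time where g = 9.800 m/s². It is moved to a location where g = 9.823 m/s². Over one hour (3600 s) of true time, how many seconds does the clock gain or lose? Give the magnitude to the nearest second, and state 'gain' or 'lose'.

The clock's period scales as T ∝ 1/√g, so T'/T = √(9.800/9.823) = 0.998829.
In 3600 s of true time the clock registers 3600/0.998829 = 3604.2 s, so it gains 4 s.

gain 4 s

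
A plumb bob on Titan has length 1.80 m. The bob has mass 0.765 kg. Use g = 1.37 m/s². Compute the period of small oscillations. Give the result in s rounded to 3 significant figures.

7.20 s

T = 2π√(L/g) = 2π√(1.80/1.37) = 2π × 1.146 = 7.20 s.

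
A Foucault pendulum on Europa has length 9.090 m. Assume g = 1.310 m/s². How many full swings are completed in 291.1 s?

T = 2π√(L/g) = 2π√(9.090/1.310) = 16.551 s.
Number of complete oscillations = ⌊291.1/16.551⌋ = ⌊17.588⌋ = 17.

17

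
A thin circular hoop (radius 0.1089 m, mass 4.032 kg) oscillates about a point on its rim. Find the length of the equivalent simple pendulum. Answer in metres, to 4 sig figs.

The equivalent simple-pendulum length is L_eq = I/(md), where I is about the pivot and d = 0.10890 m.
I_cm = mR² = 0.047816 kg·m², so I = I_cm + md² = 0.047816 + 0.047816 = 0.095633 kg·m².
L_eq = 0.095633/(4.032 × 0.10890) = 0.2178 m.

0.2178 m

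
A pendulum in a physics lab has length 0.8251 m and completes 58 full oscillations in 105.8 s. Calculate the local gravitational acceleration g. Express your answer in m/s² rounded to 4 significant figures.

T = 105.8/58 = 1.8241 s.
From T = 2π√(L/g), g = 4π²L/T² = 4π² × 0.8251/1.8241² = 9.789 m/s².

9.789 m/s²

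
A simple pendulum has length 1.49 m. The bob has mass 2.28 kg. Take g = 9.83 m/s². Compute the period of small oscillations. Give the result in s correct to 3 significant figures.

T = 2π√(L/g) = 2π√(1.49/9.83) = 2π × 0.3893 = 2.45 s.

2.45 s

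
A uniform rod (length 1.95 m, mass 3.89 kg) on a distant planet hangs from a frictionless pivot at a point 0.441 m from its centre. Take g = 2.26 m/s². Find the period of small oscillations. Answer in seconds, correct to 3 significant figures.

For a physical pendulum T = 2π√(I/(mgd)), with d = 0.4410 m from pivot to centre of mass.
I_cm = mL²/12 = 3.89 × 1.95²/12 = 1.233 kg·m²; I = I_cm + md² = 1.233 + 3.89 × 0.4410² = 1.989 kg·m².
T = 2π√(1.989/(3.89 × 2.26 × 0.4410)) = 4.50 s.

4.50 s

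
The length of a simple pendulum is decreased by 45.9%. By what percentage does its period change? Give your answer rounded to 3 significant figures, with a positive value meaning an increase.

T ∝ √L, so T'/T = √(0.5410) = 0.7355.
Percentage change in T = (0.7355 − 1) × 100% = -26.4%.

-26.4%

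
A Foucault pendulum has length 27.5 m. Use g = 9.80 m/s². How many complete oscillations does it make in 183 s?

17

T = 2π√(L/g) = 2π√(27.5/9.80) = 10.53 s.
Number of complete oscillations = ⌊183/10.53⌋ = ⌊17.39⌋ = 17.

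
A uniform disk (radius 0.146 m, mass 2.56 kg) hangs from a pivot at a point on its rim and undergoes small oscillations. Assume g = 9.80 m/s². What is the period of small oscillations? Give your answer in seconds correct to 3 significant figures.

0.939 s

I_cm = ½mr² = 0.02728 kg·m². The pivot is at distance d = 0.146 m from the centre of mass.
By the parallel-axis theorem, I = I_cm + md² = 0.02728 + 0.05457 = 0.08185 kg·m².
T = 2π√(I/(mgd)) = 2π√(0.08185/(2.56 × 9.80 × 0.146)) = 0.939 s.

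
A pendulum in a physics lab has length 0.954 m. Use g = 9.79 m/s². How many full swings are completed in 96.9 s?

T = 2π√(L/g) = 2π√(0.954/9.79) = 1.961 s.
Number of complete oscillations = ⌊96.9/1.961⌋ = ⌊49.40⌋ = 49.

49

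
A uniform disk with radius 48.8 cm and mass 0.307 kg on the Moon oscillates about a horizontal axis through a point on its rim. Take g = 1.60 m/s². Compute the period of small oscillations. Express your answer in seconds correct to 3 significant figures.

4.25 s

I_cm = ½mr² = 0.03656 kg·m². The pivot is at distance d = 0.488 m from the centre of mass.
By the parallel-axis theorem, I = I_cm + md² = 0.03656 + 0.07311 = 0.1097 kg·m².
T = 2π√(I/(mgd)) = 2π√(0.1097/(0.307 × 1.60 × 0.488)) = 4.25 s.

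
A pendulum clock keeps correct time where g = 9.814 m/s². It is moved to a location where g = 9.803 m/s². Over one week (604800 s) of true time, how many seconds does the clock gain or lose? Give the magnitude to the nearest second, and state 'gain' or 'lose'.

lose 339 s

The clock's period scales as T ∝ 1/√g, so T'/T = √(9.814/9.803) = 1.00056.
In 604800 s of true time the clock registers 604800/1.00056 = 604461.0 s, so it loses 339 s.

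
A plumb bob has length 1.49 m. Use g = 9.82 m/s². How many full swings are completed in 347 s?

T = 2π√(L/g) = 2π√(1.49/9.82) = 2.447 s.
Number of complete oscillations = ⌊347/2.447⌋ = ⌊141.8⌋ = 141.

141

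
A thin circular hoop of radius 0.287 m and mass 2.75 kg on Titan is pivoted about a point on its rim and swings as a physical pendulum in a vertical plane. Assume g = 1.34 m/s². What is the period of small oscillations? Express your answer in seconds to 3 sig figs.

4.11 s

I_cm = mr² = 0.2265 kg·m². The pivot is at distance d = 0.287 m from the centre of mass.
By the parallel-axis theorem, I = I_cm + md² = 0.2265 + 0.2265 = 0.4530 kg·m².
T = 2π√(I/(mgd)) = 2π√(0.4530/(2.75 × 1.34 × 0.287)) = 4.11 s.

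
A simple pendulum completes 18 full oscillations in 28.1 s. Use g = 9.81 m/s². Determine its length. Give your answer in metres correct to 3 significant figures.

0.606 m

T = 28.1/18 = 1.561 s.
From T = 2π√(L/g), L = gT²/(4π²) = 9.81 × 1.561²/(4π²) = 0.606 m.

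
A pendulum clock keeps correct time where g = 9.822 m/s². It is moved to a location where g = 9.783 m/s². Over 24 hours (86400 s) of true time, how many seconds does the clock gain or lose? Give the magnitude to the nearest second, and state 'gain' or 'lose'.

lose 172 s

The clock's period scales as T ∝ 1/√g, so T'/T = √(9.822/9.783) = 1.00199.
In 86400 s of true time the clock registers 86400/1.00199 = 86228.3 s, so it loses 172 s.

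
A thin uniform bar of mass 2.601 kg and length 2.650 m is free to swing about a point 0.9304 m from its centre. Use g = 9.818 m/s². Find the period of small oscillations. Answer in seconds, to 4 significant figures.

For a physical pendulum T = 2π√(I/(mgd)), with d = 0.93040 m from pivot to centre of mass.
I_cm = mL²/12 = 2.601 × 2.650²/12 = 1.5221 kg·m²; I = I_cm + md² = 1.5221 + 2.601 × 0.93040² = 3.7737 kg·m².
T = 2π√(3.7737/(2.601 × 9.818 × 0.93040)) = 2.504 s.

2.504 s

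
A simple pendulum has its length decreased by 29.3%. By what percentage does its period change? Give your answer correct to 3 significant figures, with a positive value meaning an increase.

-15.9%

T ∝ √L, so T'/T = √(0.7070) = 0.8408.
Percentage change in T = (0.8408 − 1) × 100% = -15.9%.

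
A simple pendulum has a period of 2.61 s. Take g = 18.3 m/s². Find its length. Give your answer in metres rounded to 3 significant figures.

From T = 2π√(L/g), L = gT²/(4π²) = 18.3 × 2.610²/(4π²) = 3.16 m.

3.16 m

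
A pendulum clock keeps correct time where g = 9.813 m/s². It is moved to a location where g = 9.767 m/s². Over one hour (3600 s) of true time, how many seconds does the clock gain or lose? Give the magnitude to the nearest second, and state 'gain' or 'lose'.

lose 8 s

The clock's period scales as T ∝ 1/√g, so T'/T = √(9.813/9.767) = 1.00235.
In 3600 s of true time the clock registers 3600/1.00235 = 3591.6 s, so it loses 8 s.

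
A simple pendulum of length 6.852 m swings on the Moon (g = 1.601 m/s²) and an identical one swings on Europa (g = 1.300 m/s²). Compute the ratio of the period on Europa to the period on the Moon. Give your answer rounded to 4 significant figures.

1.110

T ∝ 1/√g, so T₂/T₁ = √(g₁/g₂) = √(1.601/1.300) = 1.110.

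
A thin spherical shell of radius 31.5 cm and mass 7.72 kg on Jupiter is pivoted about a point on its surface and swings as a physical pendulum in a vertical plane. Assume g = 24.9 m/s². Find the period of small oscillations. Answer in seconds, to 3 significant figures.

I_cm = (2/3)mr² = 0.5107 kg·m². The pivot is at distance d = 0.315 m from the centre of mass.
By the parallel-axis theorem, I = I_cm + md² = 0.5107 + 0.7660 = 1.277 kg·m².
T = 2π√(I/(mgd)) = 2π√(1.277/(7.72 × 24.9 × 0.315)) = 0.912 s.

0.912 s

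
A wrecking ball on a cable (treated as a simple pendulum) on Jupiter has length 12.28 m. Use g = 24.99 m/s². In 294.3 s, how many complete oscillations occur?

66

T = 2π√(L/g) = 2π√(12.28/24.99) = 4.4045 s.
Number of complete oscillations = ⌊294.3/4.4045⌋ = ⌊66.818⌋ = 66.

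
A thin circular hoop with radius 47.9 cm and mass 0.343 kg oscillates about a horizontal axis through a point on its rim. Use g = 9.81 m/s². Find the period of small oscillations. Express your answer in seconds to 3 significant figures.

1.96 s

I_cm = mr² = 0.07870 kg·m². The pivot is at distance d = 0.479 m from the centre of mass.
By the parallel-axis theorem, I = I_cm + md² = 0.07870 + 0.07870 = 0.1574 kg·m².
T = 2π√(I/(mgd)) = 2π√(0.1574/(0.343 × 9.81 × 0.479)) = 1.96 s.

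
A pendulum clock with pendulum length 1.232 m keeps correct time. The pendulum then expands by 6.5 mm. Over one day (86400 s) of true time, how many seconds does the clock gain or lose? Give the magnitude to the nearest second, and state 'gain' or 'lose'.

T ∝ √L, so T'/T = √(1.23850/1.232) = 1.00263.
In 86400 s of true time the clock registers 86400/1.00263 = 86173.0 s, so it loses 227 s.

lose 227 s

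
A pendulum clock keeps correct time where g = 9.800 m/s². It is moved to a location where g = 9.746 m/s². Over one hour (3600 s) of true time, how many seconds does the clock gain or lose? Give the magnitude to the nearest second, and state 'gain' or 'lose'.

The clock's period scales as T ∝ 1/√g, so T'/T = √(9.800/9.746) = 1.00277.
In 3600 s of true time the clock registers 3600/1.00277 = 3590.1 s, so it loses 10 s.

lose 10 s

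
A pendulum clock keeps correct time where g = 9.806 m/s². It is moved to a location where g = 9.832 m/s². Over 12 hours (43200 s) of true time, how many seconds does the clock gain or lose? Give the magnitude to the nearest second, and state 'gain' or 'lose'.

The clock's period scales as T ∝ 1/√g, so T'/T = √(9.806/9.832) = 0.998677.
In 43200 s of true time the clock registers 43200/0.998677 = 43257.2 s, so it gains 57 s.

gain 57 s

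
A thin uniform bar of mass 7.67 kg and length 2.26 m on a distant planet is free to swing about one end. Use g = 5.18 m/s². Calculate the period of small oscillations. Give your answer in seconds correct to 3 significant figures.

For a physical pendulum T = 2π√(I/(mgd)), with d = 1.130 m from pivot to centre of mass.
I_cm = mL²/12 = 7.67 × 2.26²/12 = 3.265 kg·m²; I = I_cm + md² = 3.265 + 7.67 × 1.130² = 13.06 kg·m².
T = 2π√(13.06/(7.67 × 5.18 × 1.130)) = 3.39 s.

3.39 s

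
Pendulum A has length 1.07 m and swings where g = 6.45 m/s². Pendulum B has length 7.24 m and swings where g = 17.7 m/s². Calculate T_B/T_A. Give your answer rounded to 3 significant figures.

1.57

T = 2π√(L/g), so T_B/T_A = √((L_B/g_B)/(L_A/g_A)) = √((7.24/17.7)/(1.07/6.45)) = 1.57.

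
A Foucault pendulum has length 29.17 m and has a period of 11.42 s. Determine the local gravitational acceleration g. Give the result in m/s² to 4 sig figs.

8.830 m/s²

From T = 2π√(L/g), g = 4π²L/T² = 4π² × 29.17/11.420² = 8.830 m/s².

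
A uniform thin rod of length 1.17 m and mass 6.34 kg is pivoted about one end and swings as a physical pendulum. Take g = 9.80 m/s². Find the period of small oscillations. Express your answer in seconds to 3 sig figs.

1.77 s

For a physical pendulum T = 2π√(I/(mgd)), with d = 0.5850 m from pivot to centre of mass.
I_cm = mL²/12 = 6.34 × 1.17²/12 = 0.7232 kg·m²; I = I_cm + md² = 0.7232 + 6.34 × 0.5850² = 2.893 kg·m².
T = 2π√(2.893/(6.34 × 9.80 × 0.5850)) = 1.77 s.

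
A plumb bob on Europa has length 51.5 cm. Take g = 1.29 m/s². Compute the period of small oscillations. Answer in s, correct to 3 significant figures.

3.97 s

T = 2π√(L/g) = 2π√(0.515/1.29) = 2π × 0.6318 = 3.97 s.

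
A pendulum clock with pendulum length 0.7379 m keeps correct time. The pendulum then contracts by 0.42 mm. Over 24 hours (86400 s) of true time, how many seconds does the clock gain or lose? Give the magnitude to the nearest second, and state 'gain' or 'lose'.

T ∝ √L, so T'/T = √(0.73748/0.7379) = 0.999715.
In 86400 s of true time the clock registers 86400/0.999715 = 86424.6 s, so it gains 25 s.

gain 25 s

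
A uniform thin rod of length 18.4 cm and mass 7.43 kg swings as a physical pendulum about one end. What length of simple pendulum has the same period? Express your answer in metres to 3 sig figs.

The equivalent simple-pendulum length is L_eq = I/(md), where I is about the pivot and d = 0.09200 m.
I_cm = (1/12)mL² = 0.02096 kg·m², so I = I_cm + md² = 0.02096 + 0.06289 = 0.08385 kg·m².
L_eq = 0.08385/(7.43 × 0.09200) = 0.123 m.

0.123 m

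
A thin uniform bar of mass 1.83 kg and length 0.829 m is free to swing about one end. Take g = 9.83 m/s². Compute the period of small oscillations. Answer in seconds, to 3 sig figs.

1.49 s

For a physical pendulum T = 2π√(I/(mgd)), with d = 0.4145 m from pivot to centre of mass.
I_cm = mL²/12 = 1.83 × 0.829²/12 = 0.1048 kg·m²; I = I_cm + md² = 0.1048 + 1.83 × 0.4145² = 0.4192 kg·m².
T = 2π√(0.4192/(1.83 × 9.83 × 0.4145)) = 1.49 s.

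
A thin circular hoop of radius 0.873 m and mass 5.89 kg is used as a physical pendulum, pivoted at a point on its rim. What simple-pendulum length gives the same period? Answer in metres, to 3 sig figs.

1.75 m

The equivalent simple-pendulum length is L_eq = I/(md), where I is about the pivot and d = 0.8730 m.
I_cm = mR² = 4.489 kg·m², so I = I_cm + md² = 4.489 + 4.489 = 8.978 kg·m².
L_eq = 8.978/(5.89 × 0.8730) = 1.75 m.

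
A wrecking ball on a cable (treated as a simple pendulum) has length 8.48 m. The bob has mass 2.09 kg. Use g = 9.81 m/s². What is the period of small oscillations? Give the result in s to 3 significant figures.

5.84 s

T = 2π√(L/g) = 2π√(8.48/9.81) = 2π × 0.9297 = 5.84 s.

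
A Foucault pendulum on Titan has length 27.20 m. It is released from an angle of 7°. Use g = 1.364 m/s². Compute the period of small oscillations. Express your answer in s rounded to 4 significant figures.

28.06 s

T = 2π√(L/g) = 2π√(27.20/1.364) = 2π × 4.4656 = 28.06 s.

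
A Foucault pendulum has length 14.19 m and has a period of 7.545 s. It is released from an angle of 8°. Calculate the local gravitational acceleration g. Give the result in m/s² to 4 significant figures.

9.841 m/s²

From T = 2π√(L/g), g = 4π²L/T² = 4π² × 14.19/7.5450² = 9.841 m/s².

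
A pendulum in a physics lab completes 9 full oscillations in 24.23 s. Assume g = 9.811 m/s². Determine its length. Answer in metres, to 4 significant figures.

T = 24.23/9 = 2.6922 s.
From T = 2π√(L/g), L = gT²/(4π²) = 9.811 × 2.6922²/(4π²) = 1.801 m.

1.801 m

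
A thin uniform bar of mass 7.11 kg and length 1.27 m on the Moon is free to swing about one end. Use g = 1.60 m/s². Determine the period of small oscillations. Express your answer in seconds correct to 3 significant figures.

For a physical pendulum T = 2π√(I/(mgd)), with d = 0.6350 m from pivot to centre of mass.
I_cm = mL²/12 = 7.11 × 1.27²/12 = 0.9556 kg·m²; I = I_cm + md² = 0.9556 + 7.11 × 0.6350² = 3.823 kg·m².
T = 2π√(3.823/(7.11 × 1.60 × 0.6350)) = 4.57 s.

4.57 s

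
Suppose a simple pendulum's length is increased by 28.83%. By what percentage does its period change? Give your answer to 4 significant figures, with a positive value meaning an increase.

T ∝ √L, so T'/T = √(1.2883) = 1.1350.
Percentage change in T = (1.1350 − 1) × 100% = 13.50%.

13.50%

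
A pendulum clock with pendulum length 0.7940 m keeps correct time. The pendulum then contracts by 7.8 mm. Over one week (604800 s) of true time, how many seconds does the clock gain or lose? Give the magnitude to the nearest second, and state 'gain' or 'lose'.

gain 2993 s

T ∝ √L, so T'/T = √(0.78620/0.7940) = 0.995076.
In 604800 s of true time the clock registers 604800/0.995076 = 607792.7 s, so it gains 2993 s.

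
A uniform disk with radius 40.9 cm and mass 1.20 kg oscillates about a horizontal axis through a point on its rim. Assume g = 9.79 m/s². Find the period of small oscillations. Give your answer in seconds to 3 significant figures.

I_cm = ½mr² = 0.1004 kg·m². The pivot is at distance d = 0.409 m from the centre of mass.
By the parallel-axis theorem, I = I_cm + md² = 0.1004 + 0.2007 = 0.3011 kg·m².
T = 2π√(I/(mgd)) = 2π√(0.3011/(1.20 × 9.79 × 0.409)) = 1.57 s.

1.57 s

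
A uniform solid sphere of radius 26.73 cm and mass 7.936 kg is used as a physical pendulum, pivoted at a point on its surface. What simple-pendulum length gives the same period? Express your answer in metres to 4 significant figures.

The equivalent simple-pendulum length is L_eq = I/(md), where I is about the pivot and d = 0.26730 m.
I_cm = (2/5)mR² = 0.22681 kg·m², so I = I_cm + md² = 0.22681 + 0.56702 = 0.79383 kg·m².
L_eq = 0.79383/(7.936 × 0.26730) = 0.3742 m.

0.3742 m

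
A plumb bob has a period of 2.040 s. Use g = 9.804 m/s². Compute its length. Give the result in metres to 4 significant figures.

From T = 2π√(L/g), L = gT²/(4π²) = 9.804 × 2.0400²/(4π²) = 1.033 m.

1.033 m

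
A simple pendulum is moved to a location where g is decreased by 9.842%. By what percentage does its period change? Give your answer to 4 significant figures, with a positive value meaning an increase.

5.317%

T ∝ 1/√g, so T'/T = 1/√(0.90158) = 1.0532.
Percentage change in T = (1.0532 − 1) × 100% = 5.317%.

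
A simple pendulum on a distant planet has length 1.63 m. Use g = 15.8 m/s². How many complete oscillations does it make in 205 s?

101

T = 2π√(L/g) = 2π√(1.63/15.8) = 2.018 s.
Number of complete oscillations = ⌊205/2.018⌋ = ⌊101.6⌋ = 101.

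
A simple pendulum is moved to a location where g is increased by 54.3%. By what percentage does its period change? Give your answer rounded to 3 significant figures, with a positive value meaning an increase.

-19.5%

T ∝ 1/√g, so T'/T = 1/√(1.543) = 0.8050.
Percentage change in T = (0.8050 − 1) × 100% = -19.5%.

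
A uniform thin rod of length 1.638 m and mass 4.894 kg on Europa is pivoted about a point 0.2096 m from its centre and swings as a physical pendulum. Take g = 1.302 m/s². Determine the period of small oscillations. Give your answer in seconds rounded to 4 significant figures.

6.221 s

For a physical pendulum T = 2π√(I/(mgd)), with d = 0.20960 m from pivot to centre of mass.
I_cm = mL²/12 = 4.894 × 1.638²/12 = 1.0942 kg·m²; I = I_cm + md² = 1.0942 + 4.894 × 0.20960² = 1.3092 kg·m².
T = 2π√(1.3092/(4.894 × 1.302 × 0.20960)) = 6.221 s.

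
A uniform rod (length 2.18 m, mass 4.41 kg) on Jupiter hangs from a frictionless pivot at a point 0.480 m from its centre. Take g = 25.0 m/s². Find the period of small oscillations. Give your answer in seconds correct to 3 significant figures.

1.44 s

For a physical pendulum T = 2π√(I/(mgd)), with d = 0.4800 m from pivot to centre of mass.
I_cm = mL²/12 = 4.41 × 2.18²/12 = 1.747 kg·m²; I = I_cm + md² = 1.747 + 4.41 × 0.4800² = 2.763 kg·m².
T = 2π√(2.763/(4.41 × 25.0 × 0.4800)) = 1.44 s.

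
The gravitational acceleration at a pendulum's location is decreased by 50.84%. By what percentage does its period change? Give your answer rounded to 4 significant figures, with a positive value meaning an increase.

42.62%

T ∝ 1/√g, so T'/T = 1/√(0.49160) = 1.4262.
Percentage change in T = (1.4262 − 1) × 100% = 42.62%.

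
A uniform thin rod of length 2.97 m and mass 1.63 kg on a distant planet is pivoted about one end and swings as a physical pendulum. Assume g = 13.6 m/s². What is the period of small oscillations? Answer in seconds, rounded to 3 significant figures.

For a physical pendulum T = 2π√(I/(mgd)), with d = 1.485 m from pivot to centre of mass.
I_cm = mL²/12 = 1.63 × 2.97²/12 = 1.198 kg·m²; I = I_cm + md² = 1.198 + 1.63 × 1.485² = 4.793 kg·m².
T = 2π√(4.793/(1.63 × 13.6 × 1.485)) = 2.40 s.

2.40 s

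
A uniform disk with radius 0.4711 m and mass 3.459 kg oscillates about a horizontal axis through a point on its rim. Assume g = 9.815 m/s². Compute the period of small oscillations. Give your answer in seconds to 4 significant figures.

I_cm = ½mr² = 0.38384 kg·m². The pivot is at distance d = 0.4711 m from the centre of mass.
By the parallel-axis theorem, I = I_cm + md² = 0.38384 + 0.76767 = 1.1515 kg·m².
T = 2π√(I/(mgd)) = 2π√(1.1515/(3.459 × 9.815 × 0.4711)) = 1.686 s.

1.686 s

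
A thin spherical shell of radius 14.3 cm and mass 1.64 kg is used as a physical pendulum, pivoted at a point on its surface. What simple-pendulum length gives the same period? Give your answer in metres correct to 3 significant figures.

0.238 m

The equivalent simple-pendulum length is L_eq = I/(md), where I is about the pivot and d = 0.1430 m.
I_cm = (2/3)mR² = 0.02236 kg·m², so I = I_cm + md² = 0.02236 + 0.03354 = 0.05589 kg·m².
L_eq = 0.05589/(1.64 × 0.1430) = 0.238 m.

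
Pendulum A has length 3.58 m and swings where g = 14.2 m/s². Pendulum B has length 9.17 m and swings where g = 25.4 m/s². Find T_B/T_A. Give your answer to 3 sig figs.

T = 2π√(L/g), so T_B/T_A = √((L_B/g_B)/(L_A/g_A)) = √((9.17/25.4)/(3.58/14.2)) = 1.20.

1.20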